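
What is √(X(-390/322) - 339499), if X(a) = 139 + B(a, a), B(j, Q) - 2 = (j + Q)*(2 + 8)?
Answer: 31*I*√9154138/161 ≈ 582.57*I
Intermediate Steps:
B(j, Q) = 2 + 10*Q + 10*j (B(j, Q) = 2 + (j + Q)*(2 + 8) = 2 + (Q + j)*10 = 2 + (10*Q + 10*j) = 2 + 10*Q + 10*j)
X(a) = 141 + 20*a (X(a) = 139 + (2 + 10*a + 10*a) = 139 + (2 + 20*a) = 141 + 20*a)
√(X(-390/322) - 339499) = √((141 + 20*(-390/322)) - 339499) = √((141 + 20*(-390*1/322)) - 339499) = √((141 + 20*(-195/161)) - 339499) = √((141 - 3900/161) - 339499) = √(18801/161 - 339499) = √(-54640538/161) = 31*I*√9154138/161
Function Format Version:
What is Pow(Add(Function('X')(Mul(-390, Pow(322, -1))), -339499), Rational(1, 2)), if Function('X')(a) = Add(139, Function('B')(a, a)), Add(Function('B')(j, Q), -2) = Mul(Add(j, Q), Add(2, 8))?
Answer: Mul(Rational(31, 161), I, Pow(9154138, Rational(1, 2))) ≈ Mul(582.57, I)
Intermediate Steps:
Function('B')(j, Q) = Add(2, Mul(10, Q), Mul(10, j)) (Function('B')(j, Q) = Add(2, Mul(Add(j, Q), Add(2, 8))) = Add(2, Mul(Add(Q, j), 10)) = Add(2, Add(Mul(10, Q), Mul(10, j))) = Add(2, Mul(10, Q), Mul(10, j)))
Function('X')(a) = Add(141, Mul(20, a)) (Function('X')(a) = Add(139, Add(2, Mul(10, a), Mul(10, a))) = Add(139, Add(2, Mul(20, a))) = Add(141, Mul(20, a)))
Pow(Add(Function('X')(Mul(-390, Pow(322, -1))), -339499), Rational(1, 2)) = Pow(Add(Add(141, Mul(20, Mul(-390, Pow(322, -1)))), -339499), Rational(1, 2)) = Pow(Add(Add(141, Mul(20, Mul(-390, Rational(1, 322)))), -339499), Rational(1, 2)) = Pow(Add(Add(141, Mul(20, Rational(-195, 161))), -339499), Rational(1, 2)) = Pow(Add(Add(141, Rational(-3900, 161)), -339499), Rational(1, 2)) = Pow(Add(Rational(18801, 161), -339499), Rational(1, 2)) = Pow(Rational(-54640538, 161), Rational(1, 2)) = Mul(Rational(31, 161), I, Pow(9154138, Rational(1, 2)))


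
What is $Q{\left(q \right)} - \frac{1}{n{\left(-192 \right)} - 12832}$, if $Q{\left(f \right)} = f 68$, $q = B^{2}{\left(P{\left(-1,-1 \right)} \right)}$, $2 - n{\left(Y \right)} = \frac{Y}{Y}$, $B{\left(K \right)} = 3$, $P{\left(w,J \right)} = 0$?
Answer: $\frac{7852573}{12831} \approx 612.0$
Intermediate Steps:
$n{\left(Y \right)} = 1$ ($n{\left(Y \right)} = 2 - \frac{Y}{Y} = 2 - 1 = 1$)
$q = 9$ ($q = 3^{2} = 9$)
$Q{\left(f \right)} = 68 f$
$Q{\left(q \right)} - \frac{1}{n{\left(-192 \right)} - 12832} = 68 \cdot 9 - \frac{1}{1 - 12832} = 612 - \frac{1}{-12831} = 612 - - \frac{1}{12831} = 612 + \frac{1}{12831} = \frac{7852573}{12831}$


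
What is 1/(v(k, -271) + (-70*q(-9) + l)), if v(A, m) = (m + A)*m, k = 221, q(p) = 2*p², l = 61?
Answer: 1/2271 ≈ 0.00044033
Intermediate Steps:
v(A, m) = m*(A + m) (v(A, m) = (A + m)*m = m*(A + m))
1/(v(k, -271) + (-70*q(-9) + l)) = 1/(-271*(221 - 271) + (-140*(-9)² + 61)) = 1/(-271*(-50) + (-140*81 + 61)) = 1/(13550 + (-70*162 + 61)) = 1/(13550 + (-11340 + 61)) = 1/(13550 - 11279) = 1/2271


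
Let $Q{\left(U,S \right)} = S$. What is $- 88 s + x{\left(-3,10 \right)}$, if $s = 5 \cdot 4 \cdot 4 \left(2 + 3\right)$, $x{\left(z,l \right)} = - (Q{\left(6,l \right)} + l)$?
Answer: $-35220$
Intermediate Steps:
$x{\left(z,l \right)} = - 2 l$ ($x{\left(z,l \right)} = - (l + l) = - 2 l$)
$s = 400$ ($s = 5 \cdot 16 \cdot 5 = 80 \cdot 5 = 400$)
$- 88 s + x{\left(-3,10 \right)} = \left(-88\right) 400 - 20 = -35200 - 20 = -35220$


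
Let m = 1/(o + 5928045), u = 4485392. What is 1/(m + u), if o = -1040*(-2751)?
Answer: 8789085/39422491546321 ≈ 2.2295e-7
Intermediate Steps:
o = 2861040
m = 1/8789085 (m = 1/(2861040 + 5928045) = 1/8789085 ≈ 1.1378e-7)
1/(m + u) = 1/(1/8789085 + 4485392) = 1/(39422491546321/8789085) = 8789085/39422491546321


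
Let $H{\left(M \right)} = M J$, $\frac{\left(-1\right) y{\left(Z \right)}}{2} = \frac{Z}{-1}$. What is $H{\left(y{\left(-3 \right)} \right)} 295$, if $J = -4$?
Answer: $7080$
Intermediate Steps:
$y{\left(Z \right)} = 2 Z$ ($y{\left(Z \right)} = - 2 \frac{Z}{-1} = - 2 Z \left(-1\right) = - 2 \left(- Z\right) = 2 Z$)
$H{\left(M \right)} = - 4 M$ ($H{\left(M \right)} = M \left(-4\right) = - 4 M$)
$H{\left(y{\left(-3 \right)} \right)} 295 = - 4 \cdot 2 \left(-3\right) 295 = \left(-4\right) \left(-6\right) 295 = 24 \cdot 295 = 7080$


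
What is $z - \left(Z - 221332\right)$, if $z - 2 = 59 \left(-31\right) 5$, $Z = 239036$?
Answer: $-26847$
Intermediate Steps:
$z = -9143$ ($z = 2 + 59 \left(-31\right) 5 = 2 - 9145 = -9143$)
$z - \left(Z - 221332\right) = -9143 - \left(239036 - 221332\right) = -9143 - 17704 = -26847$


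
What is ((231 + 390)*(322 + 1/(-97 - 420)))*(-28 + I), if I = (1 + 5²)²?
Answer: 66990066984/517 ≈ 1.2957e+8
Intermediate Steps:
I = 676 (I = (1 + 25)² = 26² = 676)
((231 + 390)*(322 + 1/(-97 - 420)))*(-28 + I) = ((231 + 390)*(322 + 1/(-97 - 420)))*(-28 + 676) = (621*(322 + 1/(-517)))*648 = (621*(322 - 1/517))*648 = (621*(166473/517))*648 = (103379733/517)*648 = 66990066984/517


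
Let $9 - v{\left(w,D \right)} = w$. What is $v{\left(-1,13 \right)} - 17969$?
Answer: $-17959$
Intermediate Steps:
$v{\left(w,D \right)} = 9 - w$
$v{\left(-1,13 \right)} - 17969 = \left(9 - -1\right) - 17969 = \left(9 + 1\right) - 17969 = 10 - 17969 = -17959$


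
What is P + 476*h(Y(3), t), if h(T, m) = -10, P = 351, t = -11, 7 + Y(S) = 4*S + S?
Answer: -4409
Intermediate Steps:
Y(S) = -7 + 5*S (Y(S) = -7 + (4*S + S) = -7 + 5*S)
P + 476*h(Y(3), t) = 351 + 476*(-10) = 351 - 4760 = -4409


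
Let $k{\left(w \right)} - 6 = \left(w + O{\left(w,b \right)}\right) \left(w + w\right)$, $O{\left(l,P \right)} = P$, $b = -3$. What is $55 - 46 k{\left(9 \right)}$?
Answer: $-5189$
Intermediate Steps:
$k{\left(w \right)} = 6 + 2 w \left(-3 + w\right)$ ($k{\left(w \right)} = 6 + \left(w - 3\right) \left(w + w\right) = 6 + \left(-3 + w\right) 2 w = 6 + 2 w \left(-3 + w\right)$)
$55 - 46 k{\left(9 \right)} = 55 - 46 \left(6 - 54 + 2 \cdot 9^{2}\right) = 55 - 46 \left(6 - 54 + 2 \cdot 81\right) = 55 - 46 \left(6 - 54 + 162\right) = 55 - 5244 = -5189$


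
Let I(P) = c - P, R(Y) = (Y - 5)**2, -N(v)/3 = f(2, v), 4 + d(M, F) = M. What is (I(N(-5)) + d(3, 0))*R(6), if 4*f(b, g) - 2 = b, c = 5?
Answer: 7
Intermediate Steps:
d(M, F) = -4 + M
f(b, g) = 1/2 + b/4
N(v) = -3 (N(v) = -3*(1/2 + (1/4)*2) = -3*(1/2 + 1/2) = -3*1 = -3)
R(Y) = (-5 + Y)**2
I(P) = 5 - P
(I(N(-5)) + d(3, 0))*R(6) = ((5 - 1*(-3)) + (-4 + 3))*(-5 + 6)**2 = ((5 + 3) - 1)*1**2 = (8 - 1)*1 = 7*1 = 7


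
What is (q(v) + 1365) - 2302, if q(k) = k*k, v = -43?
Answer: 912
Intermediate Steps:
q(k) = k²
(q(v) + 1365) - 2302 = ((-43)² + 1365) - 2302 = (1849 + 1365) - 2302 = 3214 - 2302 = 912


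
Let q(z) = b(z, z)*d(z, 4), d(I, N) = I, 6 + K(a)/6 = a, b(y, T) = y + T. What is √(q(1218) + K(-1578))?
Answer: 6*√82154 ≈ 1719.8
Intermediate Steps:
b(y, T) = T + y
K(a) = -36 + 6*a
q(z) = 2*z² (q(z) = (z + z)*z = (2*z)*z = 2*z²)
√(q(1218) + K(-1578)) = √(2*1218² + (-36 + 6*(-1578))) = √(2*1483524 + (-36 - 9468)) = √(2967048 - 9504) = √2957544 = 6*√82154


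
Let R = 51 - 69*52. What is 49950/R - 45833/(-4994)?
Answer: -3234777/654214 ≈ -4.9445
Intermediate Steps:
R = -3537 (R = 51 - 3588 = -3537)
49950/R - 45833/(-4994) = 49950/(-3537) - 45833/(-4994) = 49950*(-1/3537) - 45833*(-1/4994) = -1850/131 + 45833/4994 = -3234777/654214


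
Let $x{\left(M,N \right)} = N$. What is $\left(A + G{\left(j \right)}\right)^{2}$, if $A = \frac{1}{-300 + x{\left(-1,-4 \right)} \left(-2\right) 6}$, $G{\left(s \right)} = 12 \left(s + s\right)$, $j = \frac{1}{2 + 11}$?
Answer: $\frac{36421225}{10732176} \approx 3.3936$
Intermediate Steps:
$j = \frac{1}{13} \approx 0.076923$
$G{\left(s \right)} = 24 s$ ($G{\left(s \right)} = 12 \cdot 2 s = 24 s$)
$A = - \frac{1}{252}$ ($A = \frac{1}{-300 + \left(-4\right) \left(-2\right) 6} = \frac{1}{-300 + 8 \cdot 6} = \frac{1}{-300 + 48} = \frac{1}{-252} = - \frac{1}{252} \approx -0.0039683$)
$\left(A + G{\left(j \right)}\right)^{2} = \left(- \frac{1}{252} + 24 \cdot \frac{1}{13}\right)^{2} = \left(- \frac{1}{252} + \frac{24}{13}\right)^{2} = \left(\frac{6035}{3276}\right)^{2} = \frac{36421225}{10732176}$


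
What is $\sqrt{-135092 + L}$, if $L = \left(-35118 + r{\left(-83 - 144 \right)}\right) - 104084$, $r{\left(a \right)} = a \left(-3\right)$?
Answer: $i \sqrt{273613} \approx 523.08 i$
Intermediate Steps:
$r{\left(a \right)} = - 3 a$
$L = -138521$ ($L = \left(-35118 - 3 \left(-83 - 144\right)\right) - 104084 = \left(-35118 - -681\right) - 104084 = \left(-35118 + 681\right) - 104084 = -34437 - 104084 = -138521$)
$\sqrt{-135092 + L} = \sqrt{-135092 - 138521} = \sqrt{-273613} = i \sqrt{273613}$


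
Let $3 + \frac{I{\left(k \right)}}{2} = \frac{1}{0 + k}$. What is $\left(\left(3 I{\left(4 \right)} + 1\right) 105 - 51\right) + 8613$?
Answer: $\frac{13869}{2} \approx 6934.5$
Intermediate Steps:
$I{\left(k \right)} = -6 + \frac{2}{k}$ ($I{\left(k \right)} = -6 + \frac{2}{0 + k} = -6 + \frac{2}{k}$)
$\left(\left(3 I{\left(4 \right)} + 1\right) 105 - 51\right) + 8613 = \left(\left(3 \left(-6 + \frac{2}{4}\right) + 1\right) 105 - 51\right) + 8613 = \left(\left(3 \left(-6 + 2 \cdot \frac{1}{4}\right) + 1\right) 105 - 51\right) + 8613 = \left(\left(3 \left(-6 + \frac{1}{2}\right) + 1\right) 105 - 51\right) + 8613 = \left(\left(3 \left(- \frac{11}{2}\right) + 1\right) 105 - 51\right) + 8613 = \left(\left(- \frac{33}{2} + 1\right) 105 - 51\right) + 8613 = \left(\left(- \frac{31}{2}\right) 105 - 51\right) + 8613 = \left(- \frac{3255}{2} - 51\right) + 8613 = - \frac{3357}{2} + 8613 = \frac{13869}{2}$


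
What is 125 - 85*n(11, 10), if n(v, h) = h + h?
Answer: -1575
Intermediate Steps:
n(v, h) = 2*h
125 - 85*n(11, 10) = 125 - 170*10 = 125 - 85*20 = 125 - 1700 = -1575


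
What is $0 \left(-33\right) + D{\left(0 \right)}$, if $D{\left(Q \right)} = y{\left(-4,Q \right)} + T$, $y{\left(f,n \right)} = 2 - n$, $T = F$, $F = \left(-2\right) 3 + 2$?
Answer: $-2$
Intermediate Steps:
$F = -4$ ($F = -6 + 2 = -4$)
$T = -4$
$D{\left(Q \right)} = -2 - Q$ ($D{\left(Q \right)} = \left(2 - Q\right) - 4 = -2 - Q$)
$0 \left(-33\right) + D{\left(0 \right)} = 0 \left(-33\right) - 2 = 0 + \left(-2 + 0\right) = 0 - 2 = -2$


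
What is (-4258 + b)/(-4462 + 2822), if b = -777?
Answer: 1007/328 ≈ 3.0701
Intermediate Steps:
(-4258 + b)/(-4462 + 2822) = (-4258 - 777)/(-4462 + 2822) = -5035/(-1640) = -5035*(-1/1640) = 1007/328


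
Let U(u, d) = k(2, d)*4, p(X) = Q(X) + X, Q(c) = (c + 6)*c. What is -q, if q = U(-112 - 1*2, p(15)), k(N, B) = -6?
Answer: 24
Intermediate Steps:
Q(c) = c*(6 + c) (Q(c) = (6 + c)*c = c*(6 + c))
p(X) = X + X*(6 + X) (p(X) = X*(6 + X) + X = X + X*(6 + X))
U(u, d) = -24 (U(u, d) = -6*4 = -24)
q = -24
-q = -1*(-24) = 24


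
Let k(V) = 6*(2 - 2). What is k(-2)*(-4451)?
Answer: 0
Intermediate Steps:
k(V) = 0 (k(V) = 6*0 = 0)
k(-2)*(-4451) = 0*(-4451) = 0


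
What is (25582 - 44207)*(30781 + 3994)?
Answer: -647684375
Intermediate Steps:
(25582 - 44207)*(30781 + 3994) = -18625*34775 = -647684375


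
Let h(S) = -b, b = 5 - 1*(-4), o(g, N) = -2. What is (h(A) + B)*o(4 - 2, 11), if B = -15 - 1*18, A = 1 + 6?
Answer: 84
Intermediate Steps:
b = 9 (b = 5 + 4 = 9)
A = 7
B = -33 (B = -15 - 18 = -33)
h(S) = -9 (h(S) = -1*9 = -9)
(h(A) + B)*o(4 - 2, 11) = (-9 - 33)*(-2) = -42*(-2) = 84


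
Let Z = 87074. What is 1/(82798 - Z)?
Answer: -1/4276 ≈ -0.00023386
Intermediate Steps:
1/(82798 - Z) = 1/(82798 - 1*87074) = 1/(82798 - 87074) = 1/(-4276) = -1/4276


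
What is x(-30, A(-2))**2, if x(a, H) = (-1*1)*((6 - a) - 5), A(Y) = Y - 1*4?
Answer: 961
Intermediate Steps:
A(Y) = -4 + Y (A(Y) = Y - 4 = -4 + Y)
x(a, H) = -1 + a (x(a, H) = -(1 - a) = -1 + a)
x(-30, A(-2))**2 = (-1 - 30)**2 = (-31)**2 = 961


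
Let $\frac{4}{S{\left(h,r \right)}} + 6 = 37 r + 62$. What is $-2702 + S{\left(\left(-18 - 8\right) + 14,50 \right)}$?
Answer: $- \frac{2575004}{953} \approx -2702.0$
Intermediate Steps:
$S{\left(h,r \right)} = \frac{4}{56 + 37 r}$ ($S{\left(h,r \right)} = \frac{4}{-6 + \left(37 r + 62\right)} = \frac{4}{-6 + \left(62 + 37 r\right)} = \frac{4}{56 + 37 r}$)
$-2702 + S{\left(\left(-18 - 8\right) + 14,50 \right)} = -2702 + \frac{4}{56 + 37 \cdot 50} = -2702 + \frac{4}{56 + 1850} = -2702 + \frac{4}{1906} = -2702 + 4 \cdot \frac{1}{1906} = -2702 + \frac{2}{953} = - \frac{2575004}{953}$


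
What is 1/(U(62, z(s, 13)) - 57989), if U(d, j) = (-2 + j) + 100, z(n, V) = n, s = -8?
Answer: -1/57899 ≈ -1.7271e-5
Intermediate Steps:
U(d, j) = 98 + j
1/(U(62, z(s, 13)) - 57989) = 1/((98 - 8) - 57989) = 1/(90 - 57989) = 1/(-57899) = -1/57899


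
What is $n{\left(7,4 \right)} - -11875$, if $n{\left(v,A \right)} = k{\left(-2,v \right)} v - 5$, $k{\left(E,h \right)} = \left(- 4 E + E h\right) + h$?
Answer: $11877$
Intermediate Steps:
$k{\left(E,h \right)} = h - 4 E + E h$
$n{\left(v,A \right)} = -5 + v \left(8 - v\right)$ ($n{\left(v,A \right)} = \left(v - -8 - 2 v\right) v - 5 = \left(v + 8 - 2 v\right) v - 5 = \left(8 - v\right) v - 5 = v \left(8 - v\right) - 5 = -5 + v \left(8 - v\right)$)
$n{\left(7,4 \right)} - -11875 = \left(-5 - 7 \left(-8 + 7\right)\right) - -11875 = \left(-5 - 7 \left(-1\right)\right) + 11875 = \left(-5 + 7\right) + 11875 = 2 + 11875 = 11877$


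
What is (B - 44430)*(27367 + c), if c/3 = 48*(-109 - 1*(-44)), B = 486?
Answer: -791299608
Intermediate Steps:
c = -9360 (c = 3*(48*(-109 - 1*(-44))) = 3*(48*(-109 + 44)) = 3*(48*(-65)) = 3*(-3120) = -9360)
(B - 44430)*(27367 + c) = (486 - 44430)*(27367 - 9360) = -43944*18007 = -791299608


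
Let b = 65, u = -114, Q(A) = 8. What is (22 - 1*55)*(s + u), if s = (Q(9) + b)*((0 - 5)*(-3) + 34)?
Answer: -114279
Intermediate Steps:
s = 3577 (s = (8 + 65)*((0 - 5)*(-3) + 34) = 73*(-5*(-3) + 34) = 73*(15 + 34) = 73*49 = 3577)
(22 - 1*55)*(s + u) = (22 - 1*55)*(3577 - 114) = (22 - 55)*3463 = -33*3463 = -114279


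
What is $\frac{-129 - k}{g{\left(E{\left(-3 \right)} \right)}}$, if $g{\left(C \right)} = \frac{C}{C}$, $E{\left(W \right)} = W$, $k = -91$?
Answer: $-38$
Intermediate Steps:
$g{\left(C \right)} = 1$
$\frac{-129 - k}{g{\left(E{\left(-3 \right)} \right)}} = \frac{-129 - -91}{1} = \left(-129 + 91\right) 1 = \left(-38\right) 1 = -38$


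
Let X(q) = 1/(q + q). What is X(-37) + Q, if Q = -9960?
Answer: -737041/74 ≈ -9960.0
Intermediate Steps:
X(q) = 1/(2*q)
X(-37) + Q = (½)/(-37) - 9960 = (½)*(-1/37) - 9960 = -1/74 - 9960 = -737041/74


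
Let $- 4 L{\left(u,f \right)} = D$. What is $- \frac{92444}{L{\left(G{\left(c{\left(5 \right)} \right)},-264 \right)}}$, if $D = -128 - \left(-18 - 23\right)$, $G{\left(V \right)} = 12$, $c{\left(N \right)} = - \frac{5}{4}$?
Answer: $- \frac{369776}{87} \approx -4250.3$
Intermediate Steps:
$c{\left(N \right)} = - \frac{5}{4}$ ($c{\left(N \right)} = \left(-5\right) \frac{1}{4} = - \frac{5}{4}$)
$D = -87$ ($D = -128 - \left(-18 - 23\right) = -128 - -41 = -128 + 41 = -87$)
$L{\left(u,f \right)} = \frac{87}{4}$ ($L{\left(u,f \right)} = \left(- \frac{1}{4}\right) \left(-87\right) = \frac{87}{4}$)
$- \frac{92444}{L{\left(G{\left(c{\left(5 \right)} \right)},-264 \right)}} = - \frac{92444}{\frac{87}{4}} = \left(-92444\right) \frac{4}{87} = - \frac{369776}{87}$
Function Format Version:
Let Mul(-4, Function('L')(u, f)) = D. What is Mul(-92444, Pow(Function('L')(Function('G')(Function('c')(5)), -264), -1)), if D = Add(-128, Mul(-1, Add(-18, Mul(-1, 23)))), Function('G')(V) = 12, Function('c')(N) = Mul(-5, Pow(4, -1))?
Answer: Rational(-369776, 87) ≈ -4250.3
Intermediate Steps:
Function('c')(N) = Rational(-5, 4) (Function('c')(N) = Mul(-5, Rational(1, 4)) = Rational(-5, 4))
D = -87 (D = Add(-128, Mul(-1, Add(-18, -23))) = Add(-128, Mul(-1, -41)) = Add(-128, 41) = -87)
Function('L')(u, f) = Rational(87, 4) (Function('L')(u, f) = Mul(Rational(-1, 4), -87) = Rational(87, 4))
Mul(-92444, Pow(Function('L')(Function('G')(Function('c')(5)), -264), -1)) = Mul(-92444, Pow(Rational(87, 4), -1)) = Mul(-92444, Rational(4, 87)) = Rational(-369776, 87)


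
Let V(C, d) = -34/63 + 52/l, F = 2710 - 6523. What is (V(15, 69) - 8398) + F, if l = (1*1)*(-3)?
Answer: -770419/63 ≈ -12229.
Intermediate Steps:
F = -3813
l = -3 (l = 1*(-3) = -3)
V(C, d) = -1126/63 (V(C, d) = -34/63 + 52/(-3) = -34*1/63 + 52*(-1/3) = -34/63 - 52/3 = -1126/63)
(V(15, 69) - 8398) + F = (-1126/63 - 8398) - 3813 = -530200/63 - 3813 = -770419/63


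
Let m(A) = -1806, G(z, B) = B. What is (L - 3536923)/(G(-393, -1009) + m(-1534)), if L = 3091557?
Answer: 445366/2815 ≈ 158.21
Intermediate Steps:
(L - 3536923)/(G(-393, -1009) + m(-1534)) = (3091557 - 3536923)/(-1009 - 1806) = -445366/(-2815) = -445366*(-1/2815) = 445366/2815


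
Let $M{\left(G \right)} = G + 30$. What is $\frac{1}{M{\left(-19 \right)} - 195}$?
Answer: $- \frac{1}{184} \approx -0.0054348$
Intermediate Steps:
$M{\left(G \right)} = 30 + G$
$\frac{1}{M{\left(-19 \right)} - 195} = \frac{1}{\left(30 - 19\right) - 195} = \frac{1}{11 - 195} = \frac{1}{-184} = - \frac{1}{184}$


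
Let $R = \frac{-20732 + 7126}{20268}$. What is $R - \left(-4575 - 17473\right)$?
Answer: $\frac{223427629}{10134} \approx 22047.0$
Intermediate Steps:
$R = - \frac{6803}{10134}$ ($R = \left(-13606\right) \frac{1}{20268} = - \frac{6803}{10134} \approx -0.6713$)
$R - \left(-4575 - 17473\right) = - \frac{6803}{10134} - \left(-4575 - 17473\right) = - \frac{6803}{10134} - -22048 = - \frac{6803}{10134} + 22048 = \frac{223427629}{10134}$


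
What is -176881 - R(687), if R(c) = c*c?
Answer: -648850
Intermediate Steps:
R(c) = c²
-176881 - R(687) = -176881 - 1*687² = -176881 - 1*471969 = -176881 - 471969 = -648850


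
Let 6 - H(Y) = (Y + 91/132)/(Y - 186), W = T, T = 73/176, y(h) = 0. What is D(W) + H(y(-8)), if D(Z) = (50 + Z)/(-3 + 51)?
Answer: 5542085/785664 ≈ 7.0540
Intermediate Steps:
T = 73/176 (T = 73*(1/176) = 73/176 ≈ 0.41477)
W = 73/176 ≈ 0.41477
D(Z) = 25/24 + Z/48 (D(Z) = (50 + Z)/48 = (50 + Z)*(1/48) = 25/24 + Z/48)
H(Y) = 6 - (91/132 + Y)/(-186 + Y) (H(Y) = 6 - (Y + 91/132)/(Y - 186) = 6 - (Y + 91*(1/132))/(-186 + Y) = 6 - (Y + 91/132)/(-186 + Y) = 6 - (91/132 + Y)/(-186 + Y))
D(W) + H(y(-8)) = (25/24 + (1/48)*(73/176)) + (-147403 + 660*0)/(132*(-186 + 0)) = (25/24 + 73/8448) + (1/132)*(-147403 + 0)/(-186) = 8873/8448 + (1/132)*(-1/186)*(-147403) = 8873/8448 + 147403/24552 = 5542085/785664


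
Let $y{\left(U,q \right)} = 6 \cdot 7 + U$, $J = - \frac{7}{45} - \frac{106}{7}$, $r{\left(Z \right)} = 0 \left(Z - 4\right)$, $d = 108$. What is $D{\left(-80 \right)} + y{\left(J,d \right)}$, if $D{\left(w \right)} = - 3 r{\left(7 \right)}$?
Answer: $\frac{8411}{315} \approx 26.702$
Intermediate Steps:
$r{\left(Z \right)} = 0$ ($r{\left(Z \right)} = 0 \left(-4 + Z\right) = 0$)
$D{\left(w \right)} = 0$ ($D{\left(w \right)} = \left(-3\right) 0 = 0$)
$J = - \frac{4819}{315}$ ($J = \left(-7\right) \frac{1}{45} - \frac{106}{7} = - \frac{7}{45} - \frac{106}{7} = - \frac{4819}{315} \approx -15.298$)
$y{\left(U,q \right)} = 42 + U$
$D{\left(-80 \right)} + y{\left(J,d \right)} = 0 + \left(42 - \frac{4819}{315}\right) = 0 + \frac{8411}{315} = \frac{8411}{315}$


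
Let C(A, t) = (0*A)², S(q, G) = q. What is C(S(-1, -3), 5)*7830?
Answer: 0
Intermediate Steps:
C(A, t) = 0 (C(A, t) = 0² = 0)
C(S(-1, -3), 5)*7830 = 0*7830 = 0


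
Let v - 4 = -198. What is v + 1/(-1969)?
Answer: -381987/1969 ≈ -194.00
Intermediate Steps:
v = -194 (v = 4 - 198 = -194)
v + 1/(-1969) = -194 + 1/(-1969) = -194 - 1/1969 = -381987/1969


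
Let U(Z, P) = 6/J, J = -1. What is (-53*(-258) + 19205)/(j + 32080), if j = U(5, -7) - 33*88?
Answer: 32879/29170 ≈ 1.1272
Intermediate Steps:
U(Z, P) = -6 (U(Z, P) = 6/(-1) = 6*(-1) = -6)
j = -2910 (j = -6 - 33*88 = -6 - 2904 = -2910)
(-53*(-258) + 19205)/(j + 32080) = (-53*(-258) + 19205)/(-2910 + 32080) = (13674 + 19205)/29170 = 32879*(1/29170) = 32879/29170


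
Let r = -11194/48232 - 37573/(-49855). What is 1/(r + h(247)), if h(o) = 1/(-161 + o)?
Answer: 51699036740/27565249009 ≈ 1.8755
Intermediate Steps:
r = 627072033/1202303180 (r = -11194*1/48232 - 37573*(-1/49855) = -5597/24116 + 37573/49855 = 627072033/1202303180 ≈ 0.52156)
1/(r + h(247)) = 1/(627072033/1202303180 + 1/(-161 + 247)) = 1/(627072033/1202303180 + 1/86) = 1/(27565249009/51699036740) = 51699036740/27565249009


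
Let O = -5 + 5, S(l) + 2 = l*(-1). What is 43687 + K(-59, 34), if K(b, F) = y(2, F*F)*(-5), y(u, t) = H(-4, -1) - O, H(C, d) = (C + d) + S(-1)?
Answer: 43717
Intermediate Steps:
S(l) = -2 - l (S(l) = -2 + l*(-1) = -2 - l)
O = 0
H(C, d) = -1 + C + d (H(C, d) = (C + d) + (-2 - 1*(-1)) = (C + d) + (-2 + 1) = (C + d) - 1 = -1 + C + d)
y(u, t) = -6 (y(u, t) = (-1 - 4 - 1) - 1*0 = -6 + 0 = -6)
K(b, F) = 30 (K(b, F) = -6*(-5) = 30)
43687 + K(-59, 34) = 43687 + 30 = 43717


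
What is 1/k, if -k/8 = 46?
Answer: -1/368 ≈ -0.0027174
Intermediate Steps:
k = -368 (k = -8*46 = -368)
1/k = 1/(-368) = -1/368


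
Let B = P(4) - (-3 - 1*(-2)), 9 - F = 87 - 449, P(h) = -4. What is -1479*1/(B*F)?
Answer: 493/371 ≈ 1.3288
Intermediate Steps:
F = 371 (F = 9 - (87 - 449) = 9 - 1*(-362) = 9 + 362 = 371)
B = -3 (B = -4 - (-3 - 1*(-2)) = -4 - (-3 + 2) = -4 - 1*(-1) = -4 + 1 = -3)
-1479*1/(B*F) = -1479/((-3*371)) = -1479/(-1113) = -1479*(-1/1113) = 493/371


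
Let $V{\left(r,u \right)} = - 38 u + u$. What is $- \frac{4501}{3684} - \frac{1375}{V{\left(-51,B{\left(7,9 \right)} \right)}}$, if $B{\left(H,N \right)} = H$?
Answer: $\frac{3899741}{954156} \approx 4.0871$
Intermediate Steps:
$V{\left(r,u \right)} = - 37 u$
$- \frac{4501}{3684} - \frac{1375}{V{\left(-51,B{\left(7,9 \right)} \right)}} = - \frac{4501}{3684} - \frac{1375}{\left(-37\right) 7} = \left(-4501\right) \frac{1}{3684} - \frac{1375}{-259} = - \frac{4501}{3684} - - \frac{1375}{259} = - \frac{4501}{3684} + \frac{1375}{259} = \frac{3899741}{954156}$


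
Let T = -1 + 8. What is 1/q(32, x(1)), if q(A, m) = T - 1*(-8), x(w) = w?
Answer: 1/15 ≈ 0.066667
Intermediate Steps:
T = 7
q(A, m) = 15 (q(A, m) = 7 - 1*(-8) = 7 + 8 = 15)
1/q(32, x(1)) = 1/15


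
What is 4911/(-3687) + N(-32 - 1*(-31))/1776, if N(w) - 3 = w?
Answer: -1452427/1091352 ≈ -1.3309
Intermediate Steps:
N(w) = 3 + w
4911/(-3687) + N(-32 - 1*(-31))/1776 = 4911/(-3687) + (3 + (-32 - 1*(-31)))/1776 = 4911*(-1/3687) + (3 + (-32 + 31))*(1/1776) = -1637/1229 + (3 - 1)*(1/1776) = -1637/1229 + 2*(1/1776) = -1637/1229 + 1/888 = -1452427/1091352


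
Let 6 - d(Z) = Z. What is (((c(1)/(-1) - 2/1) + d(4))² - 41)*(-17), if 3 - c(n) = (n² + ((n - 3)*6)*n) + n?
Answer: -2176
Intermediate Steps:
c(n) = 3 - n - n² - n*(-18 + 6*n) (c(n) = 3 - ((n² + ((n - 3)*6)*n) + n) = 3 - ((n² + ((-3 + n)*6)*n) + n) = 3 - ((n² + (-18 + 6*n)*n) + n) = 3 - ((n² + n*(-18 + 6*n)) + n) = 3 - (n + n² + n*(-18 + 6*n)) = 3 + (-n - n² - n*(-18 + 6*n)) = 3 - n - n² - n*(-18 + 6*n))
d(Z) = 6 - Z
(((c(1)/(-1) - 2/1) + d(4))² - 41)*(-17) = ((((3 - 7*1² + 17*1)/(-1) - 2/1) + (6 - 1*4))² - 41)*(-17) = ((((3 - 7*1 + 17)*(-1) - 2*1) + (6 - 4))² - 41)*(-17) = ((((3 - 7 + 17)*(-1) - 2) + 2)² - 41)*(-17) = (((13*(-1) - 2) + 2)² - 41)*(-17) = (((-13 - 2) + 2)² - 41)*(-17) = ((-15 + 2)² - 41)*(-17) = ((-13)² - 41)*(-17) = (169 - 41)*(-17) = 128*(-17) = -2176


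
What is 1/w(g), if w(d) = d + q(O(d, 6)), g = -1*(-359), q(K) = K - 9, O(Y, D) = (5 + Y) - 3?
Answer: 1/711 ≈ 0.0014065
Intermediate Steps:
O(Y, D) = 2 + Y
q(K) = -9 + K
g = 359
w(d) = -7 + 2*d (w(d) = d + (-9 + (2 + d)) = d + (-7 + d) = -7 + 2*d)
1/w(g) = 1/(-7 + 2*359) = 1/(-7 + 718) = 1/711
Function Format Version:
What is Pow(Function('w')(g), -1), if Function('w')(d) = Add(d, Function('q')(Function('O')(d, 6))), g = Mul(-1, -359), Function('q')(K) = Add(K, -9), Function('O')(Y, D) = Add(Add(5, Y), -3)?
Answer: Rational(1, 711) ≈ 0.0014065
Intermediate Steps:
Function('O')(Y, D) = Add(2, Y)
Function('q')(K) = Add(-9, K)
g = 359
Function('w')(d) = Add(-7, Mul(2, d)) (Function('w')(d) = Add(d, Add(-9, Add(2, d))) = Add(d, Add(-7, d)) = Add(-7, Mul(2, d)))
Pow(Function('w')(g), -1) = Pow(Add(-7, Mul(2, 359)), -1) = Pow(Add(-7, 718), -1) = Pow(711, -1) = Rational(1, 711)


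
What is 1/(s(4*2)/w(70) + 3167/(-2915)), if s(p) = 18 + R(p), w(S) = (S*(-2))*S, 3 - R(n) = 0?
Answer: -816200/888509 ≈ -0.91862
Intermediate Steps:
R(n) = 3 (R(n) = 3 - 1*0 = 3 + 0 = 3)
w(S) = -2*S² (w(S) = (-2*S)*S = -2*S²)
s(p) = 21 (s(p) = 18 + 3 = 21)
1/(s(4*2)/w(70) + 3167/(-2915)) = 1/(21/((-2*70²)) + 3167/(-2915)) = 1/(21/((-2*4900)) + 3167*(-1/2915)) = 1/(21/(-9800) - 3167/2915) = 1/(21*(-1/9800) - 3167/2915) = 1/(-3/1400 - 3167/2915) = 1/(-888509/816200) = -816200/888509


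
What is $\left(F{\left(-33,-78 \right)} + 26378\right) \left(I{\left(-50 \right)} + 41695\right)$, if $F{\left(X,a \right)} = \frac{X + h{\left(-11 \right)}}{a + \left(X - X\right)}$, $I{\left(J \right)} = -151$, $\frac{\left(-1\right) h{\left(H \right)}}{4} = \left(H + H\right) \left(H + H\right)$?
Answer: $\frac{14259652572}{13} \approx 1.0969 \cdot 10^{9}$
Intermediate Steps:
$h{\left(H \right)} = - 16 H^{2}$ ($h{\left(H \right)} = - 4 \left(H + H\right) \left(H + H\right) = - 4 \cdot 2 H 2 H = - 4 \cdot 4 H^{2} = - 16 H^{2}$)
$F{\left(X,a \right)} = \frac{-1936 + X}{a}$ ($F{\left(X,a \right)} = \frac{X - 16 \left(-11\right)^{2}}{a + \left(X - X\right)} = \frac{X - 1936}{a + 0} = \frac{X - 1936}{a} = \frac{-1936 + X}{a}$)
$\left(F{\left(-33,-78 \right)} + 26378\right) \left(I{\left(-50 \right)} + 41695\right) = \left(\frac{-1936 - 33}{-78} + 26378\right) \left(-151 + 41695\right) = \left(\left(- \frac{1}{78}\right) \left(-1969\right) + 26378\right) 41544 = \left(\frac{1969}{78} + 26378\right) 41544 = \frac{2059453}{78} \cdot 41544 = \frac{14259652572}{13}$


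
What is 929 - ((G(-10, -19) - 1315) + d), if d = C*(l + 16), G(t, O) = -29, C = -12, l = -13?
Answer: 2309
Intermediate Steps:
d = -36 (d = -12*(-13 + 16) = -12*3 = -36)
929 - ((G(-10, -19) - 1315) + d) = 929 - ((-29 - 1315) - 36) = 929 - (-1344 - 36) = 929 - 1*(-1380) = 929 + 1380 = 2309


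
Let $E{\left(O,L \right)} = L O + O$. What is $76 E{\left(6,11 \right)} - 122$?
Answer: $5350$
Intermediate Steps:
$E{\left(O,L \right)} = O + L O$
$76 E{\left(6,11 \right)} - 122 = 76 \cdot 6 \left(1 + 11\right) - 122 = 76 \cdot 6 \cdot 12 - 122 = 76 \cdot 72 - 122 = 5472 - 122 = 5350$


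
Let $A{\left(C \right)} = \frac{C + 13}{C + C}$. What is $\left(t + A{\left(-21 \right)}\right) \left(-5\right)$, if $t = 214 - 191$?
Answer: $- \frac{2435}{21} \approx -115.95$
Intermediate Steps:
$A{\left(C \right)} = \frac{13 + C}{2 C}$
$t = 23$
$\left(t + A{\left(-21 \right)}\right) \left(-5\right) = \left(23 + \frac{13 - 21}{2 \left(-21\right)}\right) \left(-5\right) = \left(23 + \frac{1}{2} \left(- \frac{1}{21}\right) \left(-8\right)\right) \left(-5\right) = \left(23 + \frac{4}{21}\right) \left(-5\right) = \frac{487}{21} \left(-5\right) = - \frac{2435}{21}$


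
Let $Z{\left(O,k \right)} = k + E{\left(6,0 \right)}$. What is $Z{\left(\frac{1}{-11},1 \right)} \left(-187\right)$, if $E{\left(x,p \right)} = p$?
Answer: $-187$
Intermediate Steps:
$Z{\left(O,k \right)} = k$ ($Z{\left(O,k \right)} = k + 0 = k$)
$Z{\left(\frac{1}{-11},1 \right)} \left(-187\right) = 1 \left(-187\right) = -187$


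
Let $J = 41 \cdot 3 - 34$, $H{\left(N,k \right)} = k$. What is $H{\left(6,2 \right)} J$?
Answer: $178$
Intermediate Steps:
$J = 89$ ($J = 123 - 34 = 89$)
$H{\left(6,2 \right)} J = 2 \cdot 89 = 178$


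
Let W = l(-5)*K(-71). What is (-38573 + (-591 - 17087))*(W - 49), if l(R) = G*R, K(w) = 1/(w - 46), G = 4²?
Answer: 24460531/9 ≈ 2.7178e+6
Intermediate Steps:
G = 16
K(w) = 1/(-46 + w)
l(R) = 16*R
W = 80/117 (W = (16*(-5))/(-46 - 71) = -80/(-117) = -80*(-1/117) = 80/117 ≈ 0.68376)
(-38573 + (-591 - 17087))*(W - 49) = (-38573 + (-591 - 17087))*(80/117 - 49) = (-38573 - 17678)*(-5653/117) = -56251*(-5653/117) = 24460531/9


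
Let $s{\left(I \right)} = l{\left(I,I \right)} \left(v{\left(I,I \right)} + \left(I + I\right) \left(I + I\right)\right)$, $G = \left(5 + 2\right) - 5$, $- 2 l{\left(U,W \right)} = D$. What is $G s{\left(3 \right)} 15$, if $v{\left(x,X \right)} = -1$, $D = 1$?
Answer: $-525$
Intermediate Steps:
$l{\left(U,W \right)} = - \frac{1}{2}$ ($l{\left(U,W \right)} = \left(- \frac{1}{2}\right) 1 = - \frac{1}{2}$)
$G = 2$ ($G = 7 - 5 = 2$)
$s{\left(I \right)} = \frac{1}{2} - 2 I^{2}$ ($s{\left(I \right)} = - \frac{-1 + \left(I + I\right) \left(I + I\right)}{2} = - \frac{-1 + 2 I 2 I}{2} = - \frac{-1 + 4 I^{2}}{2} = \frac{1}{2} - 2 I^{2}$)
$G s{\left(3 \right)} 15 = 2 \left(\frac{1}{2} - 2 \cdot 3^{2}\right) 15 = 2 \left(\frac{1}{2} - 18\right) 15 = 2 \left(- \frac{35}{2}\right) 15 = \left(-35\right) 15 = -525$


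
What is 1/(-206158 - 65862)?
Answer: -1/272020 ≈ -3.6762e-6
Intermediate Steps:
1/(-206158 - 65862) = 1/(-272020) = -1/272020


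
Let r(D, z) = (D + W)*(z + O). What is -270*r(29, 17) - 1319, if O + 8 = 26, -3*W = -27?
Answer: -360419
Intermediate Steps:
W = 9 (W = -⅓*(-27) = 9)
O = 18 (O = -8 + 26 = 18)
r(D, z) = (9 + D)*(18 + z) (r(D, z) = (D + 9)*(z + 18) = (9 + D)*(18 + z))
-270*r(29, 17) - 1319 = -270*(162 + 9*17 + 18*29 + 29*17) - 1319 = -270*(162 + 153 + 522 + 493) - 1319 = -270*1330 - 1319 = -359100 - 1319 = -360419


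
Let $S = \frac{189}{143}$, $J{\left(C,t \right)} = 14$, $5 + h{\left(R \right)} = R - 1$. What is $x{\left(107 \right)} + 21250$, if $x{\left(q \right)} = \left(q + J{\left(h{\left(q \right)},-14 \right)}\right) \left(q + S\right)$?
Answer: $\frac{446640}{13} \approx 34357.0$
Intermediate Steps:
$h{\left(R \right)} = -6 + R$ ($h{\left(R \right)} = -5 + \left(R - 1\right) = -5 + \left(-1 + R\right) = -6 + R$)
$S = \frac{189}{143}$ ($S = 189 \cdot \frac{1}{143} = \frac{189}{143} \approx 1.3217$)
$x{\left(q \right)} = \left(14 + q\right) \left(\frac{189}{143} + q\right)$ ($x{\left(q \right)} = \left(q + 14\right) \left(q + \frac{189}{143}\right) = \left(14 + q\right) \left(\frac{189}{143} + q\right)$)
$x{\left(107 \right)} + 21250 = \left(\frac{2646}{143} + 107^{2} + \frac{2191}{143} \cdot 107\right) + 21250 = \left(\frac{2646}{143} + 11449 + \frac{234437}{143}\right) + 21250 = \frac{170390}{13} + 21250 = \frac{446640}{13}$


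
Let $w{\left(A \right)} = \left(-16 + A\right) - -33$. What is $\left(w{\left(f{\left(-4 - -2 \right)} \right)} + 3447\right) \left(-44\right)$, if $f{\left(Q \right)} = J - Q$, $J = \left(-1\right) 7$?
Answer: $-152196$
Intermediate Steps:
$J = -7$
$f{\left(Q \right)} = -7 - Q$
$w{\left(A \right)} = 17 + A$ ($w{\left(A \right)} = \left(-16 + A\right) + 33 = 17 + A$)
$\left(w{\left(f{\left(-4 - -2 \right)} \right)} + 3447\right) \left(-44\right) = \left(\left(17 - \left(3 + 2\right)\right) + 3447\right) \left(-44\right) = \left(\left(17 - 5\right) + 3447\right) \left(-44\right) = \left(12 + 3447\right) \left(-44\right) = 3459 \left(-44\right) = -152196$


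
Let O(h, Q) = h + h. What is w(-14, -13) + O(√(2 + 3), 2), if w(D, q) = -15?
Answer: -15 + 2*√5 ≈ -10.528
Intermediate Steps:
O(h, Q) = 2*h
w(-14, -13) + O(√(2 + 3), 2) = -15 + 2*√(2 + 3) = -15 + 2*√5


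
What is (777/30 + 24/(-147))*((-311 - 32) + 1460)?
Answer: 14086487/490 ≈ 28748.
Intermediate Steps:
(777/30 + 24/(-147))*((-311 - 32) + 1460) = (777*(1/30) + 24*(-1/147))*(-343 + 1460) = (259/10 - 8/49)*1117 = (12611/490)*1117 = 14086487/490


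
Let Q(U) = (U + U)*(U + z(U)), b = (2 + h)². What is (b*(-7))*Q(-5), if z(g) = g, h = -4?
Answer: -2800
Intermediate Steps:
b = 4 (b = (2 - 4)² = (-2)² = 4)
Q(U) = 4*U² (Q(U) = (U + U)*(U + U) = (2*U)*(2*U) = 4*U²)
(b*(-7))*Q(-5) = (4*(-7))*(4*(-5)²) = -112*25 = -28*100 = -2800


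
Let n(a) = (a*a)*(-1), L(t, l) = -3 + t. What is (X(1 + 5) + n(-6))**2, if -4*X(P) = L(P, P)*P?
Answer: 6561/4 ≈ 1640.3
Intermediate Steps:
n(a) = -a**2 (n(a) = a**2*(-1) = -a**2)
X(P) = -P*(-3 + P)/4 (X(P) = -(-3 + P)*P/4 = -P*(-3 + P)/4)
(X(1 + 5) + n(-6))**2 = ((1 + 5)*(3 - (1 + 5))/4 - 1*(-6)**2)**2 = ((1/4)*6*(3 - 1*6) - 1*36)**2 = ((1/4)*6*(3 - 6) - 36)**2 = ((1/4)*6*(-3) - 36)**2 = (-9/2 - 36)**2 = (-81/2)**2 = 6561/4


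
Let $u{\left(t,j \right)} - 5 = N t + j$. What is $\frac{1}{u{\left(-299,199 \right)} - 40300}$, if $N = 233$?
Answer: $- \frac{1}{109763} \approx -9.1105 \cdot 10^{-6}$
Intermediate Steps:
$u{\left(t,j \right)} = 5 + j + 233 t$ ($u{\left(t,j \right)} = 5 + \left(233 t + j\right) = 5 + \left(j + 233 t\right) = 5 + j + 233 t$)
$\frac{1}{u{\left(-299,199 \right)} - 40300} = \frac{1}{\left(5 + 199 + 233 \left(-299\right)\right) - 40300} = \frac{1}{\left(5 + 199 - 69667\right) - 40300} = \frac{1}{-69463 - 40300} = \frac{1}{-109763} = - \frac{1}{109763}$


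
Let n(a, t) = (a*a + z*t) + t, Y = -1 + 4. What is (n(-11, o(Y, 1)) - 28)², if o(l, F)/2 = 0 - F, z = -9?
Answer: 11881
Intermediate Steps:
Y = 3
o(l, F) = -2*F (o(l, F) = 2*(0 - F) = 2*(-F) = -2*F)
n(a, t) = a² - 8*t (n(a, t) = (a*a - 9*t) + t = (a² - 9*t) + t = a² - 8*t)
(n(-11, o(Y, 1)) - 28)² = (((-11)² - (-16)) - 28)² = ((121 - 8*(-2)) - 28)² = ((121 + 16) - 28)² = (137 - 28)² = 109² = 11881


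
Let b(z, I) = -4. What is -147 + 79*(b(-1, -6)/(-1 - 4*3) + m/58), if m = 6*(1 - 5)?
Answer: -58579/377 ≈ -155.38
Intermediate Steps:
m = -24 (m = 6*(-4) = -24)
-147 + 79*(b(-1, -6)/(-1 - 4*3) + m/58) = -147 + 79*(-4/(-1 - 4*3) - 24/58) = -147 + 79*(-4/(-1 - 12) - 24*1/58) = -147 + 79*(-4/(-13) - 12/29) = -147 + 79*(-4*(-1/13) - 12/29) = -147 + 79*(4/13 - 12/29) = -147 + 79*(-40/377) = -147 - 3160/377 = -58579/377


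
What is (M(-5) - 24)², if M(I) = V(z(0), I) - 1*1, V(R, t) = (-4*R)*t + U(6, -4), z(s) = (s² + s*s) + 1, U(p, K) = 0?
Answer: 25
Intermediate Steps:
z(s) = 1 + 2*s² (z(s) = (s² + s²) + 1 = 2*s² + 1 = 1 + 2*s²)
V(R, t) = -4*R*t (V(R, t) = (-4*R)*t + 0 = -4*R*t + 0 = -4*R*t)
M(I) = -1 - 4*I (M(I) = -4*(1 + 2*0²)*I - 1*1 = -4*(1 + 2*0)*I - 1 = -4*(1 + 0)*I - 1 = -4*1*I - 1 = -4*I - 1 = -1 - 4*I)
(M(-5) - 24)² = ((-1 - 4*(-5)) - 24)² = ((-1 + 20) - 24)² = (19 - 24)² = (-5)² = 25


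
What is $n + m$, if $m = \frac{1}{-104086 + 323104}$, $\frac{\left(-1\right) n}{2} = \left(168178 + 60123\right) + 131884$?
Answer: $- \frac{157773996659}{219018} \approx -7.2037 \cdot 10^{5}$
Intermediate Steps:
$n = -720370$ ($n = - 2 \left(\left(168178 + 60123\right) + 131884\right) = - 2 \left(228301 + 131884\right) = \left(-2\right) 360185 = -720370$)
$m = \frac{1}{219018} \approx 4.5658 \cdot 10^{-6}$
$n + m = -720370 + \frac{1}{219018} = - \frac{157773996659}{219018}$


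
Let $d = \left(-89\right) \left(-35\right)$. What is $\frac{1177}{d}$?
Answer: $\frac{1177}{3115} \approx 0.37785$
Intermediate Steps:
$d = 3115$
$\frac{1177}{d} = \frac{1177}{3115}$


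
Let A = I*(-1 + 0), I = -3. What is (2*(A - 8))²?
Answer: 100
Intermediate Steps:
A = 3 (A = -3*(-1 + 0) = -3*(-1) = 3)
(2*(A - 8))² = (2*(3 - 8))² = (2*(-5))² = (-10)² = 100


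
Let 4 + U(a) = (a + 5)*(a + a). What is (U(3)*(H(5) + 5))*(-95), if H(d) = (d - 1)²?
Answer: -87780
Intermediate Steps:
U(a) = -4 + 2*a*(5 + a) (U(a) = -4 + (a + 5)*(a + a) = -4 + (5 + a)*(2*a) = -4 + 2*a*(5 + a))
H(d) = (-1 + d)²
(U(3)*(H(5) + 5))*(-95) = ((-4 + 2*3² + 10*3)*((-1 + 5)² + 5))*(-95) = ((-4 + 2*9 + 30)*(4² + 5))*(-95) = ((-4 + 18 + 30)*(16 + 5))*(-95) = (44*21)*(-95) = 924*(-95) = -87780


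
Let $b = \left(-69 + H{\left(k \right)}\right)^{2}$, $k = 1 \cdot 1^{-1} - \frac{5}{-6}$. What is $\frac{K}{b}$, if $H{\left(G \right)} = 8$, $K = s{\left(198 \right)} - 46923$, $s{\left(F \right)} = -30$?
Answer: $- \frac{46953}{3721} \approx -12.618$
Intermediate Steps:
$k = \frac{11}{6}$ ($k = 1 \cdot 1 - - \frac{5}{6} = 1 + \frac{5}{6} = \frac{11}{6} \approx 1.8333$)
$K = -46953$ ($K = -30 - 46923 = -46953$)
$b = 3721$ ($b = \left(-69 + 8\right)^{2} = \left(-61\right)^{2} = 3721$)
$\frac{K}{b} = - \frac{46953}{3721}$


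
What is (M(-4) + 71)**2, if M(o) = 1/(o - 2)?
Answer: 180625/36 ≈ 5017.4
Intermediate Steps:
M(o) = 1/(-2 + o)
(M(-4) + 71)**2 = (1/(-2 - 4) + 71)**2 = (1/(-6) + 71)**2 = (-1/6 + 71)**2 = (425/6)**2 = 180625/36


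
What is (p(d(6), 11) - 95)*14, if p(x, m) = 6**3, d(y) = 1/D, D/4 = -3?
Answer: 1694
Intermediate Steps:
D = -12 (D = 4*(-3) = -12)
d(y) = -1/12 (d(y) = 1/(-12) = -1/12)
p(x, m) = 216
(p(d(6), 11) - 95)*14 = (216 - 95)*14 = 121*14 = 1694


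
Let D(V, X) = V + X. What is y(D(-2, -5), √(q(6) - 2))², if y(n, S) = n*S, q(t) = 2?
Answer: 0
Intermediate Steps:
y(n, S) = S*n
y(D(-2, -5), √(q(6) - 2))² = (√(2 - 2)*(-2 - 5))² = (√0*(-7))² = (0*(-7))² = 0² = 0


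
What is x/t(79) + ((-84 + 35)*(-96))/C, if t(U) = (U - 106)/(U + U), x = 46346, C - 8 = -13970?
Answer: -17039869604/62829 ≈ -2.7121e+5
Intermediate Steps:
C = -13962 (C = 8 - 13970 = -13962)
t(U) = (-106 + U)/(2*U) (t(U) = (-106 + U)/((2*U)) = (-106 + U)*(1/(2*U)) = (-106 + U)/(2*U))
x/t(79) + ((-84 + 35)*(-96))/C = 46346/(((½)*(-106 + 79)/79)) + ((-84 + 35)*(-96))/(-13962) = 46346/(((½)*(1/79)*(-27))) - 49*(-96)*(-1/13962) = 46346/(-27/158) + 4704*(-1/13962) = 46346*(-158/27) - 784/2327 = -7322668/27 - 784/2327 = -17039869604/62829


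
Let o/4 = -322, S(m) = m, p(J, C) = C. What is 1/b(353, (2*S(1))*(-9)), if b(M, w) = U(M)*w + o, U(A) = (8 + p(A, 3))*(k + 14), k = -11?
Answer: -1/1882 ≈ -0.00053135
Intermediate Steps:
U(A) = 33 (U(A) = (8 + 3)*(-11 + 14) = 11*3 = 33)
o = -1288 (o = 4*(-322) = -1288)
b(M, w) = -1288 + 33*w (b(M, w) = 33*w - 1288 = -1288 + 33*w)
1/b(353, (2*S(1))*(-9)) = 1/(-1288 + 33*((2*1)*(-9))) = 1/(-1288 + 33*(2*(-9))) = 1/(-1288 + 33*(-18)) = 1/(-1288 - 594) = 1/(-1882) = -1/1882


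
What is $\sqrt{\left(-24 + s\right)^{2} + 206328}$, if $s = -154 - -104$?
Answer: $2 \sqrt{52951} \approx 460.22$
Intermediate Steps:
$s = -50$ ($s = -154 + 104 = -50$)
$\sqrt{\left(-24 + s\right)^{2} + 206328} = \sqrt{\left(-24 - 50\right)^{2} + 206328} = \sqrt{\left(-74\right)^{2} + 206328} = \sqrt{5476 + 206328} = \sqrt{211804} = 2 \sqrt{52951}$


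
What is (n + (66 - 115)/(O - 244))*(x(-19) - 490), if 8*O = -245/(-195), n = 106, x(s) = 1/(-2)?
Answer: -3963074211/76079 ≈ -52092.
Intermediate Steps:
x(s) = -1/2
O = 49/312 (O = (-245/(-195))/8 = (-245*(-1/195))/8 = (1/8)*(49/39) = 49/312 ≈ 0.15705)
(n + (66 - 115)/(O - 244))*(x(-19) - 490) = (106 + (66 - 115)/(49/312 - 244))*(-1/2 - 490) = (106 - 49/(-76079/312))*(-981/2) = (106 - 49*(-312/76079))*(-981/2) = (106 + 15288/76079)*(-981/2) = (8079662/76079)*(-981/2) = -3963074211/76079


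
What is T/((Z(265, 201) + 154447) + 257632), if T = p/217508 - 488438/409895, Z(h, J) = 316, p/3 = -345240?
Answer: -132693905476/9191814590843925 ≈ -1.4436e-5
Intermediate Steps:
p = -1035720 (p = 3*(-345240) = -1035720)
T = -132693905476/22288860415 (T = -1035720/217508 - 488438/409895 = -1035720*1/217508 - 488438*1/409895 = -258930/54377 - 488438/409895 = -132693905476/22288860415 ≈ -5.9534)
T/((Z(265, 201) + 154447) + 257632) = -132693905476/(22288860415*((316 + 154447) + 257632)) = -132693905476/(22288860415*(154763 + 257632)) = -132693905476/22288860415/412395 = -132693905476/22288860415*1/412395 = -132693905476/9191814590843925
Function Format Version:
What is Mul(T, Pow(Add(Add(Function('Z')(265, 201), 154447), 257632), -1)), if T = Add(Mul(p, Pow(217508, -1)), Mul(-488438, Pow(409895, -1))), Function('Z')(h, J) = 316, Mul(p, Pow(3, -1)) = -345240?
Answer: Rational(-132693905476, 9191814590843925) ≈ -1.4436e-5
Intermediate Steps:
p = -1035720 (p = Mul(3, -345240) = -1035720)
T = Rational(-132693905476, 22288860415) (T = Add(Mul(-1035720, Pow(217508, -1)), Mul(-488438, Pow(409895, -1))) = Add(Mul(-1035720, Rational(1, 217508)), Mul(-488438, Rational(1, 409895))) = Add(Rational(-258930, 54377), Rational(-488438, 409895)) = Rational(-132693905476, 22288860415) ≈ -5.9534)
Mul(T, Pow(Add(Add(Function('Z')(265, 201), 154447), 257632), -1)) = Mul(Rational(-132693905476, 22288860415), Pow(Add(Add(316, 154447), 257632), -1)) = Mul(Rational(-132693905476, 22288860415), Pow(Add(154763, 257632), -1)) = Mul(Rational(-132693905476, 22288860415), Pow(412395, -1)) = Mul(Rational(-132693905476, 22288860415), Rational(1, 412395)) = Rational(-132693905476, 9191814590843925)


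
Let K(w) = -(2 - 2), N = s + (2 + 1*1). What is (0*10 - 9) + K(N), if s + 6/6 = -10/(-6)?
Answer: -9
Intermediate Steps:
s = 2/3 (s = -1 - 10/(-6) = -1 - 10*(-1/6) = -1 + 5/3 = 2/3 ≈ 0.66667)
N = 11/3 (N = 2/3 + (2 + 1*1) = 2/3 + (2 + 1) = 2/3 + 3 = 11/3 ≈ 3.6667)
K(w) = 0 (K(w) = -1*0 = 0)
(0*10 - 9) + K(N) = (0*10 - 9) + 0 = (0 - 9) + 0 = -9 + 0 = -9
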